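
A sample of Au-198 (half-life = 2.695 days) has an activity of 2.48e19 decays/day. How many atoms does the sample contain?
N = A/λ = 9.642e19 atoms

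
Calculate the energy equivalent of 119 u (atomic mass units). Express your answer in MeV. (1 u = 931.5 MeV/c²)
E = mc² = 1.108e5 MeV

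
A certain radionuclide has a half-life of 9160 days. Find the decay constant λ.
λ = ln(2)/t½ = 7.567e-5 day⁻¹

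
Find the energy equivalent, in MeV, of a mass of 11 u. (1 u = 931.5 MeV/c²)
E = mc² = 10250 MeV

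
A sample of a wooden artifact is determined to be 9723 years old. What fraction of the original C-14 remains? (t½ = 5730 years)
N/N₀ = (1/2)^(t/t½) = 0.3085 = 30.8%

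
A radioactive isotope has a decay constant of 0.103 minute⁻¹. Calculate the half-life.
t½ = ln(2)/λ = 6.73 minutes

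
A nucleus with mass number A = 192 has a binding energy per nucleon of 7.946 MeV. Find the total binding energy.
B.E. = 7.946 × 192 = 1526 MeV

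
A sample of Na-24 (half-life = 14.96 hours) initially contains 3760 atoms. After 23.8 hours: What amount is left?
N = N₀(1/2)^(t/t½) = 1248 atoms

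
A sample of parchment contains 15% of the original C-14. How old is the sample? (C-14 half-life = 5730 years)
Age = t½ × log₂(1/ratio) = 15680 years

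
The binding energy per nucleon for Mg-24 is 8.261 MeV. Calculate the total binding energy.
B.E. = 8.261 × 24 = 198.3 MeV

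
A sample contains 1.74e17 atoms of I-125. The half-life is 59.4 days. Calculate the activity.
A = λN = 2.03e15 decays/day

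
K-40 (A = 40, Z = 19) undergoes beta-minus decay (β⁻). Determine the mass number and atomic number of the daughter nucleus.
Daughter: A = 40, Z = 20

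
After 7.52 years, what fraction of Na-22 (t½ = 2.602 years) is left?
N/N₀ = (1/2)^(t/t½) = 0.1349 = 13.5%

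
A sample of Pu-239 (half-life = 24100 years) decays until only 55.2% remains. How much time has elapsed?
t = t½ × log₂(N₀/N) = 20660 years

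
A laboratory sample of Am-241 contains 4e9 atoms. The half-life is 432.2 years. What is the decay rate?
A = λN = 6.415e6 decays/year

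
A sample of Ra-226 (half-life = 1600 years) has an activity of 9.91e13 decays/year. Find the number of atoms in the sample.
N = A/λ = 2.288e17 atoms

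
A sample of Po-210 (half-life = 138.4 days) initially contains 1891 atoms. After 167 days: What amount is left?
N = N₀(1/2)^(t/t½) = 819.3 atoms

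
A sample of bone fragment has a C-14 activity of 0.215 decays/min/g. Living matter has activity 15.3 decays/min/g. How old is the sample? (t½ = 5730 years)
Age = t½ × log₂(A₀/A) = 35260 years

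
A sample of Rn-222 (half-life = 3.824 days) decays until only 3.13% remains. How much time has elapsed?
t = t½ × log₂(N₀/N) = 19.11 days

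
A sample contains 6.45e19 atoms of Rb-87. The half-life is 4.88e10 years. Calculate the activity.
A = λN = 9.161e8 decays/year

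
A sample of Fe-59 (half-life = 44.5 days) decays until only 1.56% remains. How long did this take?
t = t½ × log₂(N₀/N) = 267.1 days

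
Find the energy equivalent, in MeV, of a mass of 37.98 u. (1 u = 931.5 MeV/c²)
E = mc² = 35380 MeV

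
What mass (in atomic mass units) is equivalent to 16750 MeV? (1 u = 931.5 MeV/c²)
m = E/c² = 17.98 u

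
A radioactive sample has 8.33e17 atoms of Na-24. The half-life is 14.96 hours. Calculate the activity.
A = λN = 3.86e16 decays/hour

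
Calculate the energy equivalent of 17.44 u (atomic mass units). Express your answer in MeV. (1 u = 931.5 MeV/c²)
E = mc² = 16250 MeV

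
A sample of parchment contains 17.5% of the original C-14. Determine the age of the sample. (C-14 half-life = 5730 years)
Age = t½ × log₂(1/ratio) = 14410 years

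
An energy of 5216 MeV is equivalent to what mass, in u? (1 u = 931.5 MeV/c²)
m = E/c² = 5.6 u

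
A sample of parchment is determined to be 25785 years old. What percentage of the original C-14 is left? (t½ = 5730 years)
N/N₀ = (1/2)^(t/t½) = 0.04419 = 4.42%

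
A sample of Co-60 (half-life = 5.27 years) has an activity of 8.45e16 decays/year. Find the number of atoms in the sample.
N = A/λ = 6.425e17 atoms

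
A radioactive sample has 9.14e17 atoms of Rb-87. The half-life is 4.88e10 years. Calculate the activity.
A = λN = 1.298e7 decays/year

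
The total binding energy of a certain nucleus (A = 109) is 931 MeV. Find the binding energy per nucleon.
B.E./A = 931/109 = 8.541 MeV/nucleon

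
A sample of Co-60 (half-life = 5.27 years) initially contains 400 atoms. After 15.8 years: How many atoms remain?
N = N₀(1/2)^(t/t½) = 50.07 atoms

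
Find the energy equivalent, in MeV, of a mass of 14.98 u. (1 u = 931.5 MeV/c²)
E = mc² = 13950 MeV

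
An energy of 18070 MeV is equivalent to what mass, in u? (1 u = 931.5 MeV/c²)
m = E/c² = 19.4 u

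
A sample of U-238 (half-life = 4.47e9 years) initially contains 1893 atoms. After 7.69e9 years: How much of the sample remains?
N = N₀(1/2)^(t/t½) = 574.5 atoms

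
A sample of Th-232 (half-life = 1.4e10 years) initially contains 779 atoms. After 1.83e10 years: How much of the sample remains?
N = N₀(1/2)^(t/t½) = 314.8 atoms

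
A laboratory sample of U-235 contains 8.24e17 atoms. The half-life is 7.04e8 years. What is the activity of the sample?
A = λN = 8.113e8 decays/year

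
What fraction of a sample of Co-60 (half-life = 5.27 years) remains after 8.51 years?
N/N₀ = (1/2)^(t/t½) = 0.3265 = 32.7%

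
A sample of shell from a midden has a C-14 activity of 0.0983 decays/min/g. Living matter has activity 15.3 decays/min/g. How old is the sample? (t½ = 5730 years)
Age = t½ × log₂(A₀/A) = 41730 years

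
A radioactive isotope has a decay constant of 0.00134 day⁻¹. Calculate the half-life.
t½ = ln(2)/λ = 517.3 days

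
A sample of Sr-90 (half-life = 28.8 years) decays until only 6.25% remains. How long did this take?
t = t½ × log₂(N₀/N) = 115.2 years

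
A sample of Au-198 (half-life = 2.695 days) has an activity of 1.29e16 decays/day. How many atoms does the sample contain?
N = A/λ = 5.016e16 atoms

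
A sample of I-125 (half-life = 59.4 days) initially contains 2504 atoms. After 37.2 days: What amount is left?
N = N₀(1/2)^(t/t½) = 1622 atoms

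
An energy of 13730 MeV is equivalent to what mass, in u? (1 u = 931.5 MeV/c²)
m = E/c² = 14.74 u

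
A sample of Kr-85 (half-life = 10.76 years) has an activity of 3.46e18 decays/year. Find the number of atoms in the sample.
N = A/λ = 5.371e19 atoms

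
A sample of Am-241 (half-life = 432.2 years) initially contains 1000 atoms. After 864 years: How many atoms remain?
N = N₀(1/2)^(t/t½) = 250.2 atoms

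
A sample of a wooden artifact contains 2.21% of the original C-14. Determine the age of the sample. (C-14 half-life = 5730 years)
Age = t½ × log₂(1/ratio) = 31510 years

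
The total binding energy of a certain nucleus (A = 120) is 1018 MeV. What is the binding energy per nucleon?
B.E./A = 1018/120 = 8.483 MeV/nucleon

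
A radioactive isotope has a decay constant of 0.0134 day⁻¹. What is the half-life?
t½ = ln(2)/λ = 51.73 days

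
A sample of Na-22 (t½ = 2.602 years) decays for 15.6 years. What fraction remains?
N/N₀ = (1/2)^(t/t½) = 0.01568 = 1.57%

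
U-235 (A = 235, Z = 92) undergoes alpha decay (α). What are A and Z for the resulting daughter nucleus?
Daughter: A = 231, Z = 90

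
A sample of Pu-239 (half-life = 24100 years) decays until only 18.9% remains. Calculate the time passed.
t = t½ × log₂(N₀/N) = 57930 years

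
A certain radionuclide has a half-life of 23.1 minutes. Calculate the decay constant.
λ = ln(2)/t½ = 0.03001 minute⁻¹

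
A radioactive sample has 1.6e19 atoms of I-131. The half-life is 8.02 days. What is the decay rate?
A = λN = 1.383e18 decays/day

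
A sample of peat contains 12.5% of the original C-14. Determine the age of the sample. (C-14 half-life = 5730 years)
Age = t½ × log₂(1/ratio) = 17190 years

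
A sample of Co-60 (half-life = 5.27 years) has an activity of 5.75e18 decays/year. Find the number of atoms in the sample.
N = A/λ = 4.372e19 atoms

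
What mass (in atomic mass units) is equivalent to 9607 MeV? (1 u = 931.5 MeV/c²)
m = E/c² = 10.31 u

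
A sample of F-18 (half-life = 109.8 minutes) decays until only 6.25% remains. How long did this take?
t = t½ × log₂(N₀/N) = 439.2 minutes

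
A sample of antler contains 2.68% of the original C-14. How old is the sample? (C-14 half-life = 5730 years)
Age = t½ × log₂(1/ratio) = 29920 years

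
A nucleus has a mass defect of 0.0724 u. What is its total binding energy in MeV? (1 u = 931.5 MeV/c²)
B.E. = Δm × 931.5 = 67.44 MeV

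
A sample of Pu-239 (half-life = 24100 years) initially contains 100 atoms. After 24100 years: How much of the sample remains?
N = N₀(1/2)^(t/t½) = 50 atoms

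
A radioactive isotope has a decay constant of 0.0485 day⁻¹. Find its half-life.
t½ = ln(2)/λ = 14.29 days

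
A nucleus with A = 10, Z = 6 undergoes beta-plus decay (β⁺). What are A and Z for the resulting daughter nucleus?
Daughter: A = 10, Z = 5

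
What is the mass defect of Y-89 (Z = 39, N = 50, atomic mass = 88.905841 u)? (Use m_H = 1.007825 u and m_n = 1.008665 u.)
Δm = Z·m_H + N·m_n − M = 0.8326 u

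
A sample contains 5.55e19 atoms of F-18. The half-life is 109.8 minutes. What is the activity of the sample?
A = λN = 3.504e17 decays/minute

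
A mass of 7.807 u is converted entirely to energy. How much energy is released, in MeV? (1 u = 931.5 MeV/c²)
E = mc² = 7272 MeV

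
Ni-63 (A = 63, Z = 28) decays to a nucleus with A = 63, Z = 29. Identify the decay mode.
ΔA = 0, ΔZ = +1 ⇒ beta-minus decay (β⁻)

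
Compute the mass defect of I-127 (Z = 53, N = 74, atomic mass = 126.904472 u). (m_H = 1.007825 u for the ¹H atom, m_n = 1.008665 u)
Δm = Z·m_H + N·m_n − M = 1.151 u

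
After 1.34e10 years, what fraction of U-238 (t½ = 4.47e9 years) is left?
N/N₀ = (1/2)^(t/t½) = 0.1252 = 12.5%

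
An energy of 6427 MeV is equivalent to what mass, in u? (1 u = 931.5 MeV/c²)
m = E/c² = 6.9 u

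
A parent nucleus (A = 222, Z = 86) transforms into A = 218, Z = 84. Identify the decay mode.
ΔA = -4, ΔZ = -2 ⇒ alpha decay (α)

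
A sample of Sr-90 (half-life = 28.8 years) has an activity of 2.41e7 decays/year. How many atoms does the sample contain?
N = A/λ = 1.001e9 atoms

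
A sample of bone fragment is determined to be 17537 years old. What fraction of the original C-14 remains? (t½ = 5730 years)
N/N₀ = (1/2)^(t/t½) = 0.1199 = 12%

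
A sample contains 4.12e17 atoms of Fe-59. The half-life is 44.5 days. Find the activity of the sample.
A = λN = 6.417e15 decays/day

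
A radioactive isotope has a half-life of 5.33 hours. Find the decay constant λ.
λ = ln(2)/t½ = 0.13 hour⁻¹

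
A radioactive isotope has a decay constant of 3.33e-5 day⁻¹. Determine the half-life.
t½ = ln(2)/λ = 20820 days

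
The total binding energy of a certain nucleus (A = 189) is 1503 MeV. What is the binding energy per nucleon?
B.E./A = 1503/189 = 7.952 MeV/nucleon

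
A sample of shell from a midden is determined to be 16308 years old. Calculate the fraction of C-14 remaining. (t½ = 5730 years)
N/N₀ = (1/2)^(t/t½) = 0.1391 = 13.9%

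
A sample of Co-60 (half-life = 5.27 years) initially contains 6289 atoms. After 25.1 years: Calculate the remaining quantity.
N = N₀(1/2)^(t/t½) = 231.7 atoms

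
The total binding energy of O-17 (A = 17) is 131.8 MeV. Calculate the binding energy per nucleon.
B.E./A = 131.8/17 = 7.753 MeV/nucleon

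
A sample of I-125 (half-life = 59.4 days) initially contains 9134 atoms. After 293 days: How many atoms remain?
N = N₀(1/2)^(t/t½) = 299.1 atoms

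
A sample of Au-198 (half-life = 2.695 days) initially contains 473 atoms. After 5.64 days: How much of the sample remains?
N = N₀(1/2)^(t/t½) = 110.9 atoms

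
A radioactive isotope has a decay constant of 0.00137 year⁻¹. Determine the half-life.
t½ = ln(2)/λ = 505.9 years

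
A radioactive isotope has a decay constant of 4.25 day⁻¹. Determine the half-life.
t½ = ln(2)/λ = 0.1631 days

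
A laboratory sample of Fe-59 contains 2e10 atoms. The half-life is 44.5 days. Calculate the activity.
A = λN = 3.115e8 decays/day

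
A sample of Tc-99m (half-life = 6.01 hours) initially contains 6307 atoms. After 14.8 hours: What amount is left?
N = N₀(1/2)^(t/t½) = 1144 atoms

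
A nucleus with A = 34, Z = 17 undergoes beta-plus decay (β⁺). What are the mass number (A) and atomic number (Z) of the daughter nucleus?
Daughter: A = 34, Z = 16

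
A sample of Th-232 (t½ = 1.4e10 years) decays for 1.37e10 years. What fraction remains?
N/N₀ = (1/2)^(t/t½) = 0.5075 = 50.7%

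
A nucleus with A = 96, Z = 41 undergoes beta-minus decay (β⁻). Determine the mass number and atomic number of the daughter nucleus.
Daughter: A = 96, Z = 42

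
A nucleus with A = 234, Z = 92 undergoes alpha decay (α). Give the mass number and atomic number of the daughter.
Daughter: A = 230, Z = 90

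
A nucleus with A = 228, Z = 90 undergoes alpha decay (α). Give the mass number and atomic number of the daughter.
Daughter: A = 224, Z = 88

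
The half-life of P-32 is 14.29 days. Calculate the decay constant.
λ = ln(2)/t½ = 0.04851 day⁻¹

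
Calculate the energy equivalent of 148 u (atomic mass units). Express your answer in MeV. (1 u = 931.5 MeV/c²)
E = mc² = 1.379e5 MeV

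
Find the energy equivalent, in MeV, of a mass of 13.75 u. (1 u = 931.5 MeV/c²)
E = mc² = 12810 MeV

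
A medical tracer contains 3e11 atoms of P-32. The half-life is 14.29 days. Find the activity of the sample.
A = λN = 1.455e10 decays/day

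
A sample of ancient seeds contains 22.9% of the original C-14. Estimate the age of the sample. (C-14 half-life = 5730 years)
Age = t½ × log₂(1/ratio) = 12190 years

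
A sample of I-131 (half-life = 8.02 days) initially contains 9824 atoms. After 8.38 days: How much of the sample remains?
N = N₀(1/2)^(t/t½) = 4762 atoms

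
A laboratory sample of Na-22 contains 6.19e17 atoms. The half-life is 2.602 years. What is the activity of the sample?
A = λN = 1.649e17 decays/year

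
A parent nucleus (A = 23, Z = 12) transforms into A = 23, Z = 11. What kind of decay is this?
ΔA = 0, ΔZ = -1 ⇒ beta-plus decay (β⁺) or electron capture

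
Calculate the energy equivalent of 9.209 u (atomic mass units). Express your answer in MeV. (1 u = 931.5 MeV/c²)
E = mc² = 8578 MeV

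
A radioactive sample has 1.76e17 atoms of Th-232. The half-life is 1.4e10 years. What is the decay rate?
A = λN = 8.714e6 decays/year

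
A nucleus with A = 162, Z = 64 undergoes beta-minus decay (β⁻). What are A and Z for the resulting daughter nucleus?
Daughter: A = 162, Z = 65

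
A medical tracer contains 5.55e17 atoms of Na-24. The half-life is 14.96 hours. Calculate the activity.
A = λN = 2.572e16 decays/hour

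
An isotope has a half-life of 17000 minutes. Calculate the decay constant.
λ = ln(2)/t½ = 4.077e-5 minute⁻¹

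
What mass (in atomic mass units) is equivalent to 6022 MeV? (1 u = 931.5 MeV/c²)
m = E/c² = 6.465 u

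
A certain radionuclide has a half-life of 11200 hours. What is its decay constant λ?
λ = ln(2)/t½ = 6.189e-5 hour⁻¹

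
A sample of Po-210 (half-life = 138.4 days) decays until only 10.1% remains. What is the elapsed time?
t = t½ × log₂(N₀/N) = 457.8 days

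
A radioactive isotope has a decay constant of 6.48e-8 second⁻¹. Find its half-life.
t½ = ln(2)/λ = 1.07e7 seconds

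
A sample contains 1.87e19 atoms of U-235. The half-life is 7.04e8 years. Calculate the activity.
A = λN = 1.841e10 decays/year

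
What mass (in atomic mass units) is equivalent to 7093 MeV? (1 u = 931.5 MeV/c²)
m = E/c² = 7.615 u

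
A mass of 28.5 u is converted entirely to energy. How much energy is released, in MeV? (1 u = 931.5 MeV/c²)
E = mc² = 26550 MeV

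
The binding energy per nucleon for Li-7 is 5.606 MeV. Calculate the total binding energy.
B.E. = 5.606 × 7 = 39.24 MeV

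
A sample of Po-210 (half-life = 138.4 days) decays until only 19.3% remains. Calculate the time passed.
t = t½ × log₂(N₀/N) = 328.5 days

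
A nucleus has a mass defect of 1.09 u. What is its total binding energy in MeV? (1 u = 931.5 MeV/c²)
B.E. = Δm × 931.5 = 1015 MeV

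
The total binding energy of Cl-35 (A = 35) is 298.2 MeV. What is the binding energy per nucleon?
B.E./A = 298.2/35 = 8.52 MeV/nucleon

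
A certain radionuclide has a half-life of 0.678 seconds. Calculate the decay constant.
λ = ln(2)/t½ = 1.022 second⁻¹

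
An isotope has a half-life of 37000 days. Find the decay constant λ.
λ = ln(2)/t½ = 1.873e-5 day⁻¹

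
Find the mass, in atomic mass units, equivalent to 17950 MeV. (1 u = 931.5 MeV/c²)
m = E/c² = 19.27 u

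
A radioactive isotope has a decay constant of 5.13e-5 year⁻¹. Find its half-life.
t½ = ln(2)/λ = 13510 years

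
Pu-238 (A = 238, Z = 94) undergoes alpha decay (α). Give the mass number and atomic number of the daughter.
Daughter: A = 234, Z = 92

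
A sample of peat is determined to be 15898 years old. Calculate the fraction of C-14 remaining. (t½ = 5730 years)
N/N₀ = (1/2)^(t/t½) = 0.1461 = 14.6%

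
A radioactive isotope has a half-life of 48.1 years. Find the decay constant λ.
λ = ln(2)/t½ = 0.01441 year⁻¹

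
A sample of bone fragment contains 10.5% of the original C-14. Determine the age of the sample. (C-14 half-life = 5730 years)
Age = t½ × log₂(1/ratio) = 18630 years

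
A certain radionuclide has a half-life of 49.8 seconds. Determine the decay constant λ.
λ = ln(2)/t½ = 0.01392 second⁻¹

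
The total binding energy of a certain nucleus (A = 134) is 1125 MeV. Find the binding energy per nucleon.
B.E./A = 1125/134 = 8.396 MeV/nucleon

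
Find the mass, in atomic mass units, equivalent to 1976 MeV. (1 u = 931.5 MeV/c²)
m = E/c² = 2.121 u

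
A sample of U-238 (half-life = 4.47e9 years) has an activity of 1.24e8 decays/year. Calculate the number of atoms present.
N = A/λ = 7.997e17 atoms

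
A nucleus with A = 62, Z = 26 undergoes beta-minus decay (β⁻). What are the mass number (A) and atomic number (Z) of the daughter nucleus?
Daughter: A = 62, Z = 27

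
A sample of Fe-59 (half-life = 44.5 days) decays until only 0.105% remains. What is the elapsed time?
t = t½ × log₂(N₀/N) = 440.3 days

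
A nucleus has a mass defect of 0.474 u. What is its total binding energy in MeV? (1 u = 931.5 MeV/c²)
B.E. = Δm × 931.5 = 441.5 MeV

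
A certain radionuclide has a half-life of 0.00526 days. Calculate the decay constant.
λ = ln(2)/t½ = 131.8 day⁻¹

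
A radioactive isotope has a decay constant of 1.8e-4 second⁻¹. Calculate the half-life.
t½ = ln(2)/λ = 3851 seconds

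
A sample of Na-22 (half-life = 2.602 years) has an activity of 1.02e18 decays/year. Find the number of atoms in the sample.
N = A/λ = 3.829e18 atoms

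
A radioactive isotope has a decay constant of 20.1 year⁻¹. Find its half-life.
t½ = ln(2)/λ = 0.03448 years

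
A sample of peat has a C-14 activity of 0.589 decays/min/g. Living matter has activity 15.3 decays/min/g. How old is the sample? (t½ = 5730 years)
Age = t½ × log₂(A₀/A) = 26930 years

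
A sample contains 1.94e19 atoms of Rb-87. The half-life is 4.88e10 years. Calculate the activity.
A = λN = 2.756e8 decays/year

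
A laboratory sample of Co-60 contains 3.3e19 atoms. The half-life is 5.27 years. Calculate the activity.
A = λN = 4.34e18 decays/year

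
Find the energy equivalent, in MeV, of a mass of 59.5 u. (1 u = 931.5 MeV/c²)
E = mc² = 55420 MeV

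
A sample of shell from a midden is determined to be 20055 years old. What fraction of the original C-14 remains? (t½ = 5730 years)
N/N₀ = (1/2)^(t/t½) = 0.08839 = 8.84%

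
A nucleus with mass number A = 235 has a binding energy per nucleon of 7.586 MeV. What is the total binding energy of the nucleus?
B.E. = 7.586 × 235 = 1783 MeV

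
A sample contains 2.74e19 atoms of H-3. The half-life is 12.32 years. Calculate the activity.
A = λN = 1.542e18 decays/year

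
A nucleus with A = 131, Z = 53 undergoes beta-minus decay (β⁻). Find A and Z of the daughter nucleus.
Daughter: A = 131, Z = 54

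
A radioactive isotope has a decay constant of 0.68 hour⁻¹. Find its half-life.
t½ = ln(2)/λ = 1.019 hours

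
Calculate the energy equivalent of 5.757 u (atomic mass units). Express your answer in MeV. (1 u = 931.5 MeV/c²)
E = mc² = 5363 MeV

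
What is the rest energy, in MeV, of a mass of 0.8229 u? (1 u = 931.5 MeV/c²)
E = mc² = 766.5 MeV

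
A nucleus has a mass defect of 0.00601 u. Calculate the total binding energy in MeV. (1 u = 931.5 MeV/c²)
B.E. = Δm × 931.5 = 5.598 MeV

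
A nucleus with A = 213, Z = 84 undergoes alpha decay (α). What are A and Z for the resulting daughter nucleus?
Daughter: A = 209, Z = 82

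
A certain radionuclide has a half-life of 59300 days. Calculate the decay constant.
λ = ln(2)/t½ = 1.169e-5 day⁻¹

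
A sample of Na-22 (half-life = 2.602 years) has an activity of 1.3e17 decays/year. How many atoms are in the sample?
N = A/λ = 4.88e17 atoms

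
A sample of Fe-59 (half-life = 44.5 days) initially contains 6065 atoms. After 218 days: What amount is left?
N = N₀(1/2)^(t/t½) = 203.3 atoms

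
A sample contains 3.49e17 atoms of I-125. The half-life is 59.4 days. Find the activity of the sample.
A = λN = 4.073e15 decays/day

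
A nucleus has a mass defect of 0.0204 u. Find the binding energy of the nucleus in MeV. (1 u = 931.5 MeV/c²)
B.E. = Δm × 931.5 = 19 MeV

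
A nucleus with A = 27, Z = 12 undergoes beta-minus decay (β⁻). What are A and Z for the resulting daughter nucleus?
Daughter: A = 27, Z = 13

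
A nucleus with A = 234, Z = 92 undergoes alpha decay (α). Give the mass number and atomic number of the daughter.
Daughter: A = 230, Z = 90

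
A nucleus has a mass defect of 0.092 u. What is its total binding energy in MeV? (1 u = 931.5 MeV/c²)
B.E. = Δm × 931.5 = 85.7 MeV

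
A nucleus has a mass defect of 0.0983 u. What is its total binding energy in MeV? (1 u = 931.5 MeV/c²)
B.E. = Δm × 931.5 = 91.57 MeV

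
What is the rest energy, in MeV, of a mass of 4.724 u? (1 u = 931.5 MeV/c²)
E = mc² = 4400 MeV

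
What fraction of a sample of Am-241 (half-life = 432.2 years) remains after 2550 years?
N/N₀ = (1/2)^(t/t½) = 0.01675 = 1.67%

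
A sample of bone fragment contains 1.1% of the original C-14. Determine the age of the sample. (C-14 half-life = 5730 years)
Age = t½ × log₂(1/ratio) = 37280 years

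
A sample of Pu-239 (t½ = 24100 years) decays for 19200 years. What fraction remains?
N/N₀ = (1/2)^(t/t½) = 0.5757 = 57.6%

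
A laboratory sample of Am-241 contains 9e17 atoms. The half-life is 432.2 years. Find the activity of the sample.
A = λN = 1.443e15 decays/year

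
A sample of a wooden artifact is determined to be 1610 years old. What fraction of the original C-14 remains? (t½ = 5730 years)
N/N₀ = (1/2)^(t/t½) = 0.823 = 82.3%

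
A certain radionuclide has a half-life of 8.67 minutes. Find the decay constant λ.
λ = ln(2)/t½ = 0.07995 minute⁻¹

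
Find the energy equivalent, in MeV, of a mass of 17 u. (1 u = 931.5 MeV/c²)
E = mc² = 15840 MeV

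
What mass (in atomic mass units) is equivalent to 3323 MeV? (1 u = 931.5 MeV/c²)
m = E/c² = 3.567 u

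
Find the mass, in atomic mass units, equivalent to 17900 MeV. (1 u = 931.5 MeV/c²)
m = E/c² = 19.22 u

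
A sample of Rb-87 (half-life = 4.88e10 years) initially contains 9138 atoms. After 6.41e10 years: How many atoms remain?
N = N₀(1/2)^(t/t½) = 3677 atoms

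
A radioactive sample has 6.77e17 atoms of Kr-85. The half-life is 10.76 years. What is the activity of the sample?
A = λN = 4.361e16 decays/year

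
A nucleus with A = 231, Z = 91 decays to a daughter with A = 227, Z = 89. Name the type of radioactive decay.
ΔA = -4, ΔZ = -2 ⇒ alpha decay (α)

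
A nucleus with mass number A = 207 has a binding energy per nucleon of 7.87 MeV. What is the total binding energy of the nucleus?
B.E. = 7.87 × 207 = 1629 MeV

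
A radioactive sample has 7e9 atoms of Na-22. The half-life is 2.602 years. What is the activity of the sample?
A = λN = 1.865e9 decays/year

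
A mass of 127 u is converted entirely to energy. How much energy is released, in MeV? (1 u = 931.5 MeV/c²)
E = mc² = 1.183e5 MeV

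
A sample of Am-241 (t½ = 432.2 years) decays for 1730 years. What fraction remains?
N/N₀ = (1/2)^(t/t½) = 0.06238 = 6.24%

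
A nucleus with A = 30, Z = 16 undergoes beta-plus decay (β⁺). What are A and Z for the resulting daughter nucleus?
Daughter: A = 30, Z = 15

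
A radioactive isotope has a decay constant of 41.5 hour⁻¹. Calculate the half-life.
t½ = ln(2)/λ = 0.0167 hours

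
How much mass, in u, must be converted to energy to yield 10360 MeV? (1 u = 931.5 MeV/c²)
m = E/c² = 11.12 u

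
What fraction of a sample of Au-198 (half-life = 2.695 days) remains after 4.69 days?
N/N₀ = (1/2)^(t/t½) = 0.2993 = 29.9%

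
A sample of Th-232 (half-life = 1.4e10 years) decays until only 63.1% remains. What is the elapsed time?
t = t½ × log₂(N₀/N) = 9.3e9 years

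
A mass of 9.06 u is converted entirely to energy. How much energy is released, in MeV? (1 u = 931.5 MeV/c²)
E = mc² = 8439 MeV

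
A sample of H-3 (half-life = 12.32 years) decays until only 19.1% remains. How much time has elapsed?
t = t½ × log₂(N₀/N) = 29.42 years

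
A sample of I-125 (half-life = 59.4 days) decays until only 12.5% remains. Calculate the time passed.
t = t½ × log₂(N₀/N) = 178.2 days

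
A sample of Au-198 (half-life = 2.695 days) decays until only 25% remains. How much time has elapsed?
t = t½ × log₂(N₀/N) = 5.39 days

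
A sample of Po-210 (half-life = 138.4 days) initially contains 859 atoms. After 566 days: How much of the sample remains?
N = N₀(1/2)^(t/t½) = 50.45 atoms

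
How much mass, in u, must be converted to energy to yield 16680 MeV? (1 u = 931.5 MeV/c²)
m = E/c² = 17.91 u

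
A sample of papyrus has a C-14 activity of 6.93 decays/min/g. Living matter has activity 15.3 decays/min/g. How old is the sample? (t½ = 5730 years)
Age = t½ × log₂(A₀/A) = 6547 years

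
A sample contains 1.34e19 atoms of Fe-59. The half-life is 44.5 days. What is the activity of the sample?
A = λN = 2.087e17 decays/day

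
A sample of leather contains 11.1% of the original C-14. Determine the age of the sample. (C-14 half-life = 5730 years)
Age = t½ × log₂(1/ratio) = 18170 years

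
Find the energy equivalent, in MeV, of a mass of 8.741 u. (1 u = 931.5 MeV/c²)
E = mc² = 8142 MeV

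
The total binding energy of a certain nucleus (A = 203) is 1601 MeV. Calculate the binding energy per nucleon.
B.E./A = 1601/203 = 7.887 MeV/nucleon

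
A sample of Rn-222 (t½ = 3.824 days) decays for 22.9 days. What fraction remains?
N/N₀ = (1/2)^(t/t½) = 0.01575 = 1.58%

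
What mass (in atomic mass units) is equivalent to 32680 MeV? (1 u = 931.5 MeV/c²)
m = E/c² = 35.08 u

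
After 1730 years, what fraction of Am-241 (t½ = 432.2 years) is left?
N/N₀ = (1/2)^(t/t½) = 0.06238 = 6.24%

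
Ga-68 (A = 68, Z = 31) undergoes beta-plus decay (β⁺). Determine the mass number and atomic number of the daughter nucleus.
Daughter: A = 68, Z = 30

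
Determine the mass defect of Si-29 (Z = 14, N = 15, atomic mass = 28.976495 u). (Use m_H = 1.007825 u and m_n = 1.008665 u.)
Δm = Z·m_H + N·m_n − M = 0.263 u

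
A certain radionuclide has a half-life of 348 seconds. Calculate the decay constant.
λ = ln(2)/t½ = 0.001992 second⁻¹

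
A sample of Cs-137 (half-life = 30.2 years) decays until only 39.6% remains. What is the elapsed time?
t = t½ × log₂(N₀/N) = 40.36 years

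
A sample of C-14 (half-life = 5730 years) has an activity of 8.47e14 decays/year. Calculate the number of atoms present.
N = A/λ = 7.002e18 atoms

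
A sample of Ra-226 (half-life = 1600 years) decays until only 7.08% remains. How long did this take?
t = t½ × log₂(N₀/N) = 6112 years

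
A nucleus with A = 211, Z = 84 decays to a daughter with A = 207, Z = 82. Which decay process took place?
ΔA = -4, ΔZ = -2 ⇒ alpha decay (α)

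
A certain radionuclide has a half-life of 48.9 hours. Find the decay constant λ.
λ = ln(2)/t½ = 0.01417 hour⁻¹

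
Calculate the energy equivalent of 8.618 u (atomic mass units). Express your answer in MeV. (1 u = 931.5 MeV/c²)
E = mc² = 8028 MeV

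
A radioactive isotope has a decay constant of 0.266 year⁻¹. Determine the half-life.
t½ = ln(2)/λ = 2.606 years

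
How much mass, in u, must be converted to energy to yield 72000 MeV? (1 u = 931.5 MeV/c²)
m = E/c² = 77.29 u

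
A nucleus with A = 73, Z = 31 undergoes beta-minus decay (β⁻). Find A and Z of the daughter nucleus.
Daughter: A = 73, Z = 32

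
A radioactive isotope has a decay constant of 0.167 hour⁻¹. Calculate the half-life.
t½ = ln(2)/λ = 4.151 hours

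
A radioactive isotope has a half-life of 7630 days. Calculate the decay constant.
λ = ln(2)/t½ = 9.084e-5 day⁻¹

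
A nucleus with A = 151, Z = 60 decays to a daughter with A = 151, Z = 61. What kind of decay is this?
ΔA = 0, ΔZ = +1 ⇒ beta-minus decay (β⁻)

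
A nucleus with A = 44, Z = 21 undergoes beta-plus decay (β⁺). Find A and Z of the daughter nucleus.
Daughter: A = 44, Z = 20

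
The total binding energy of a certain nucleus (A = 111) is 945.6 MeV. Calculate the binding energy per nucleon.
B.E./A = 945.6/111 = 8.519 MeV/nucleon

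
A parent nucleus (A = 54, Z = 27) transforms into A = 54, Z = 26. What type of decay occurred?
ΔA = 0, ΔZ = -1 ⇒ beta-plus decay (β⁺) or electron capture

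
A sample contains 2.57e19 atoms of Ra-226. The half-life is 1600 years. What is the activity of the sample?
A = λN = 1.113e16 decays/year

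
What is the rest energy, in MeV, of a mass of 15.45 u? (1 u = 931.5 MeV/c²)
E = mc² = 14390 MeV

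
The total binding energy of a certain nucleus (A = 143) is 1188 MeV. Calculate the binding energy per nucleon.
B.E./A = 1188/143 = 8.308 MeV/nucleon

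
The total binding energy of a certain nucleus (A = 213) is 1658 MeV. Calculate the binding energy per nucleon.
B.E./A = 1658/213 = 7.784 MeV/nucleon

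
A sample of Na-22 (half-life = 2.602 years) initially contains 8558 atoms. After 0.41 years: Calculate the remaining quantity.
N = N₀(1/2)^(t/t½) = 7673 atoms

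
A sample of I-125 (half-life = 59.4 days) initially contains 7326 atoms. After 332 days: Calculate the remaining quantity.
N = N₀(1/2)^(t/t½) = 152.2 atoms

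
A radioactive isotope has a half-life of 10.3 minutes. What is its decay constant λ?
λ = ln(2)/t½ = 0.0673 minute⁻¹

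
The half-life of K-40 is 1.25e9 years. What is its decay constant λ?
λ = ln(2)/t½ = 5.545e-10 year⁻¹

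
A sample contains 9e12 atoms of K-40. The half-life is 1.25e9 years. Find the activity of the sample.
A = λN = 4991 decays/year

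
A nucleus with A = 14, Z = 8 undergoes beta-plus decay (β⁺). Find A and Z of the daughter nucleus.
Daughter: A = 14, Z = 7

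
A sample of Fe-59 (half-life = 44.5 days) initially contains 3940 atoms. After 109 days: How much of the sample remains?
N = N₀(1/2)^(t/t½) = 721.3 atoms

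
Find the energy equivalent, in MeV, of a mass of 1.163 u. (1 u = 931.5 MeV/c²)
E = mc² = 1083 MeV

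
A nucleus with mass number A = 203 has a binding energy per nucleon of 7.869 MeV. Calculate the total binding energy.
B.E. = 7.869 × 203 = 1597 MeV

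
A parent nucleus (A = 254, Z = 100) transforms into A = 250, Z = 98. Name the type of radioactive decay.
ΔA = -4, ΔZ = -2 ⇒ alpha decay (α)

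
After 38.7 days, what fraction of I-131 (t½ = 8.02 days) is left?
N/N₀ = (1/2)^(t/t½) = 0.03527 = 3.53%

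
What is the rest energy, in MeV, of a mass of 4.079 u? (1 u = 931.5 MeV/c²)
E = mc² = 3800 MeV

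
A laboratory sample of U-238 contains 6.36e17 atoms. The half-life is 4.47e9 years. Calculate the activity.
A = λN = 9.862e7 decays/year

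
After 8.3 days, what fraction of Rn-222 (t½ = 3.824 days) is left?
N/N₀ = (1/2)^(t/t½) = 0.2221 = 22.2%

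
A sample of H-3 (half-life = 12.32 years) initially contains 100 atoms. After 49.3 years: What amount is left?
N = N₀(1/2)^(t/t½) = 6.243 atoms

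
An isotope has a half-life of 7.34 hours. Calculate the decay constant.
λ = ln(2)/t½ = 0.09443 hour⁻¹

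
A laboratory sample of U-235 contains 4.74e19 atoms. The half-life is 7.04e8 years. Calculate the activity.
A = λN = 4.667e10 decays/year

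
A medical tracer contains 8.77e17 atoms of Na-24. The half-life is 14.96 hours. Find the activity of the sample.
A = λN = 4.063e16 decays/hour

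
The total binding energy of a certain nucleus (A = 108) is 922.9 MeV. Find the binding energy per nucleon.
B.E./A = 922.9/108 = 8.545 MeV/nucleon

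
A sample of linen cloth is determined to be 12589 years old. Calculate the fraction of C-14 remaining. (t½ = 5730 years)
N/N₀ = (1/2)^(t/t½) = 0.2181 = 21.8%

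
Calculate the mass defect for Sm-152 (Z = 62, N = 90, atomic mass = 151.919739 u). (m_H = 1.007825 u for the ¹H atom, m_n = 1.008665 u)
Δm = Z·m_H + N·m_n − M = 1.345 u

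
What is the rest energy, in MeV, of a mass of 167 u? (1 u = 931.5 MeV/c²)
E = mc² = 1.556e5 MeV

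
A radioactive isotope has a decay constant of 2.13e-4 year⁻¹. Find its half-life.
t½ = ln(2)/λ = 3254 years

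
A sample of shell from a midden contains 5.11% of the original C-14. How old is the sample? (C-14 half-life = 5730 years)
Age = t½ × log₂(1/ratio) = 24580 years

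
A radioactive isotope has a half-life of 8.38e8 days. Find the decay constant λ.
λ = ln(2)/t½ = 8.271e-10 day⁻¹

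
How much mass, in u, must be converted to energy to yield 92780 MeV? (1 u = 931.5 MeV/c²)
m = E/c² = 99.6 u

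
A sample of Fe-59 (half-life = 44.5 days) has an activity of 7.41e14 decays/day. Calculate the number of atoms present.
N = A/λ = 4.757e16 atoms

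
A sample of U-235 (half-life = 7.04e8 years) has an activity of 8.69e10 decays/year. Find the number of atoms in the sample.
N = A/λ = 8.826e19 atoms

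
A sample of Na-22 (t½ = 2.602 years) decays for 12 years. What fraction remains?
N/N₀ = (1/2)^(t/t½) = 0.0409 = 4.09%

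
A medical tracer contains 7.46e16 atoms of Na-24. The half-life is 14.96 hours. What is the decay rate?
A = λN = 3.456e15 decays/hour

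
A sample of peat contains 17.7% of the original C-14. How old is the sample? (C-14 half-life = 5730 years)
Age = t½ × log₂(1/ratio) = 14310 years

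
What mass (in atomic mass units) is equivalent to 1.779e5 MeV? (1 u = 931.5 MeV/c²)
m = E/c² = 191 u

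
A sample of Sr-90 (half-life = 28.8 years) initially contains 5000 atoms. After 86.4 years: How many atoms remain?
N = N₀(1/2)^(t/t½) = 625 atoms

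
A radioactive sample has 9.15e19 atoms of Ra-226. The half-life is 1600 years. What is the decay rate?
A = λN = 3.964e16 decays/year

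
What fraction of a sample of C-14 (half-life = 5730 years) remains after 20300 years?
N/N₀ = (1/2)^(t/t½) = 0.08581 = 8.58%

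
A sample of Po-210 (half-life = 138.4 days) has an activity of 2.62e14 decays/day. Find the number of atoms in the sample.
N = A/λ = 5.231e16 atoms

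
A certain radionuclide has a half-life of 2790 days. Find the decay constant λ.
λ = ln(2)/t½ = 2.484e-4 day⁻¹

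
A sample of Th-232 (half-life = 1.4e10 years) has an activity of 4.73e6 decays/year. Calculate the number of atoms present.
N = A/λ = 9.554e16 atoms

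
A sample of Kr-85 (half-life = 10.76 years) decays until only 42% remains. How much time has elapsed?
t = t½ × log₂(N₀/N) = 13.47 years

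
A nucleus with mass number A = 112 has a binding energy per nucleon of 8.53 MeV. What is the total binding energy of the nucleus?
B.E. = 8.53 × 112 = 955.4 MeV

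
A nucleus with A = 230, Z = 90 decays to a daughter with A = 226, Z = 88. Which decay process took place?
ΔA = -4, ΔZ = -2 ⇒ alpha decay (α)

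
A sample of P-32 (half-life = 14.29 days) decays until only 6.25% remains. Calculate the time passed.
t = t½ × log₂(N₀/N) = 57.16 days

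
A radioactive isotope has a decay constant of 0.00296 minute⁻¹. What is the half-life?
t½ = ln(2)/λ = 234.2 minutes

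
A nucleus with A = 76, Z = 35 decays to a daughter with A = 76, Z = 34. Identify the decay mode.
ΔA = 0, ΔZ = -1 ⇒ beta-plus decay (β⁺) or electron capture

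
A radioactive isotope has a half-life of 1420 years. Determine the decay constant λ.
λ = ln(2)/t½ = 4.881e-4 year⁻¹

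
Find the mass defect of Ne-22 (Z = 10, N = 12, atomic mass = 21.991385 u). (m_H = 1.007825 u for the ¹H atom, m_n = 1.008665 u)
Δm = Z·m_H + N·m_n − M = 0.1908 u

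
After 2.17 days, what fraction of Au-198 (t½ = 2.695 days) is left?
N/N₀ = (1/2)^(t/t½) = 0.5723 = 57.2%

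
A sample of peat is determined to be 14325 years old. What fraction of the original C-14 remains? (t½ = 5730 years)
N/N₀ = (1/2)^(t/t½) = 0.1768 = 17.7%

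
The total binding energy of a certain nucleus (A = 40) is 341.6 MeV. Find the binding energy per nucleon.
B.E./A = 341.6/40 = 8.54 MeV/nucleon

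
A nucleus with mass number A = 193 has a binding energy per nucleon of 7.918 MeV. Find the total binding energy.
B.E. = 7.918 × 193 = 1528 MeV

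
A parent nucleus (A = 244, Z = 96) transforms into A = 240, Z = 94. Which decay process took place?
ΔA = -4, ΔZ = -2 ⇒ alpha decay (α)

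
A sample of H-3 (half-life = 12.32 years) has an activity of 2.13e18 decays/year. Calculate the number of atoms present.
N = A/λ = 3.786e19 atoms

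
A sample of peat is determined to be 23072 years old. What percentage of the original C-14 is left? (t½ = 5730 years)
N/N₀ = (1/2)^(t/t½) = 0.06136 = 6.14%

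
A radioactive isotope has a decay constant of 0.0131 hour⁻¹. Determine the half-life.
t½ = ln(2)/λ = 52.91 hours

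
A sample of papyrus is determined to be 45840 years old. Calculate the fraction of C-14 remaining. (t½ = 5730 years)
N/N₀ = (1/2)^(t/t½) = 0.003906 = 0.391%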